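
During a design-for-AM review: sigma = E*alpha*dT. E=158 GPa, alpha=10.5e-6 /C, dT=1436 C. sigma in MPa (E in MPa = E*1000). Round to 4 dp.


sigma = 158*1000 * 10.5e-6 * 1436 = 2382.324 MPa


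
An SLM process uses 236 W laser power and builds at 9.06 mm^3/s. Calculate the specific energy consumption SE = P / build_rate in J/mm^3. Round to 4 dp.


SE = 236 / 9.06 = 26.0486 J/mm^3


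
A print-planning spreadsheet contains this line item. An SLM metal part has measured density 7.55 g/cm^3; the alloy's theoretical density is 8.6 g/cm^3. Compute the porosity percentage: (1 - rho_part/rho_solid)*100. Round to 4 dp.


Porosity = (1-7.55/8.6)*100 = 12.2093 %


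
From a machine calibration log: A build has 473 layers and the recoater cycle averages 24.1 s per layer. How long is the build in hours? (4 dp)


t = 473 * 24.1 / 3600 = 3.1665 hrs


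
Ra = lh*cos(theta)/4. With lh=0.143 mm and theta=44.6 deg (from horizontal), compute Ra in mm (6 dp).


Ra = 0.143 * cos(44.6) / 4 = 0.025455 mm


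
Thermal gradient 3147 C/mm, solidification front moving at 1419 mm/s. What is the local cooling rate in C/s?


CR = 3147 * 1419 = 4465593 C/s


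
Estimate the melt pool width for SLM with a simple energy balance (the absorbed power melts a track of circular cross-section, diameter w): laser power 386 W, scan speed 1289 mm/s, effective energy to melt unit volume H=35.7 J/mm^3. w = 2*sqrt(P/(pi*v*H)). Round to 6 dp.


w = 2*sqrt(386/(pi*1289*35.7)) = 0.103345 mm


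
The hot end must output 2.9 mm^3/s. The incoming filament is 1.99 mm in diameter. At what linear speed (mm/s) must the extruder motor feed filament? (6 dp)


A = pi*(1.99/2)^2 = 3.110255
v = 2.9 / 3.110255 = 0.932399 mm/s


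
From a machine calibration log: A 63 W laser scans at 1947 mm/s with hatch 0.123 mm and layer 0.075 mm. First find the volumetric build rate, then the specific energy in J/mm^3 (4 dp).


Build rate = 1947 * 0.123 * 0.075 = 17.961075 mm^3/s
SE = 63 / 17.961075 = 3.5076 J/mm^3


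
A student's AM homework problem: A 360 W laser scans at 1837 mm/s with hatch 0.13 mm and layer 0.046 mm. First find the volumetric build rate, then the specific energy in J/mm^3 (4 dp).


Build rate = 1837 * 0.13 * 0.046 = 10.98526 mm^3/s
SE = 360 / 10.98526 = 32.7712 J/mm^3


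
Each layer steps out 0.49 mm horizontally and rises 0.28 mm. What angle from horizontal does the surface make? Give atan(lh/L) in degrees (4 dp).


angle = atan(0.28/0.49) = 29.7449 degrees


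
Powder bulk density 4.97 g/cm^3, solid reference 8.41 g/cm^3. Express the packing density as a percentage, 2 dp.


Packing = (4.97/8.41)*100 = 59.1 %


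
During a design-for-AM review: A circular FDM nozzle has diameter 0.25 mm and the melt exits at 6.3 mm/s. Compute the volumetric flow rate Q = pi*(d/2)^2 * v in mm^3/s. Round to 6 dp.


A = pi*(0.25/2)^2 = 0.04908739 mm^2
Q = 0.04908739 * 6.3 = 0.309251 mm^3/s


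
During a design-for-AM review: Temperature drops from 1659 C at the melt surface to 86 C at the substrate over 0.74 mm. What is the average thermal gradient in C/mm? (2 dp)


G = (1659-86)/0.74 = 2125.68 C/mm


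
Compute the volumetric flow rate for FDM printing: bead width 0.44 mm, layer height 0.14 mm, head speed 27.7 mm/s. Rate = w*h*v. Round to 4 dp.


Rate = 0.44 * 0.14 * 27.7 = 1.7063 mm^3/s


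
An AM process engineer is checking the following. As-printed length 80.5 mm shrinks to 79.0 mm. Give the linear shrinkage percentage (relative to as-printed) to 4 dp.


Shrinkage = ((80.5-79.0)/80.5)*100 = 1.8634 %


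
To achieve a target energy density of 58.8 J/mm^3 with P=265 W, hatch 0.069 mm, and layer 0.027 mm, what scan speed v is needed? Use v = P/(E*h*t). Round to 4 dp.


v = 265 / (58.8*0.069*0.027) = 2419.1104 mm/s


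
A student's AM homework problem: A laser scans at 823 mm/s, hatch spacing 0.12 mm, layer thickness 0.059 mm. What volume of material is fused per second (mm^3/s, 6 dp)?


Rate = 823 * 0.12 * 0.059 = 5.82684 mm^3/s


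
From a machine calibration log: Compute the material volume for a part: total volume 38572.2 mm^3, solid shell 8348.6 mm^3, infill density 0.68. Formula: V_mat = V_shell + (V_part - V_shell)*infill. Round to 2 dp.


V_infill = (38572.2 - 8348.6) * 0.68 = 20552.05
V_total = 8348.6 + 20552.05 = 28900.65 mm^3


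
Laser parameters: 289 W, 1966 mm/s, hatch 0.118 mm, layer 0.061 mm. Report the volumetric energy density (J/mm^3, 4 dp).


E = 289 / (1966*0.118*0.061) = 20.4222 J/mm^3


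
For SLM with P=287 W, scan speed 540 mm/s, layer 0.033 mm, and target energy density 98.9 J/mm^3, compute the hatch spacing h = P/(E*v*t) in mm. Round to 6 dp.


h = 287 / (98.9*540*0.033) = 0.162846 mm


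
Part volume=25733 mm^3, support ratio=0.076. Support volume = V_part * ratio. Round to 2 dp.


V_support = 25733 * 0.076 = 1955.71 mm^3


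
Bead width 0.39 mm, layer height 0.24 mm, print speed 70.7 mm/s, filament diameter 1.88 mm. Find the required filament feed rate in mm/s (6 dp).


Q = 0.39 * 0.24 * 70.7 = 6.61752 mm^3/s
A_fil = pi*(1.88/2)^2 = 2.77591127 mm^2
v_feed = 6.61752 / 2.77591127 = 2.383909 mm/s


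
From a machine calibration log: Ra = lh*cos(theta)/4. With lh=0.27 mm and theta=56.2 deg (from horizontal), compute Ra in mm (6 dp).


Ra = 0.27 * cos(56.2) / 4 = 0.03755 mm


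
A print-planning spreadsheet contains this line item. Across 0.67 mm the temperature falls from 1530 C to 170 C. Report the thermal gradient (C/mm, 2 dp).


G = (1530-170)/0.67 = 2029.85 C/mm


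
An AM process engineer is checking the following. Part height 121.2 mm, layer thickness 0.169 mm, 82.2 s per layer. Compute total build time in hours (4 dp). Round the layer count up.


Layers = ceil(121.2/0.169) = 718
t = 718 * 82.2 / 3600 = 16.3943 hrs


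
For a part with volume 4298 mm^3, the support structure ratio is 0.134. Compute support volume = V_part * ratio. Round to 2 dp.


V_support = 4298 * 0.134 = 575.93 mm^3


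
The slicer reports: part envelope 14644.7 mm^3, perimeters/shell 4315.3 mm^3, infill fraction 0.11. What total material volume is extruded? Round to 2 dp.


V_infill = (14644.7 - 4315.3) * 0.11 = 1136.23
V_total = 4315.3 + 1136.23 = 5451.53 mm^3


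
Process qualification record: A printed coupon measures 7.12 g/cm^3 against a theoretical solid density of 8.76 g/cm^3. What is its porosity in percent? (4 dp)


Porosity = (1-7.12/8.76)*100 = 18.7215 %


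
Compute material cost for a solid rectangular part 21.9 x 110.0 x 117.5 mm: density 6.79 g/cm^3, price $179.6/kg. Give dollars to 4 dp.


V = 21.9 * 110.0 * 117.5 = 283057.5 mm^3 = 283.0575 cm^3
Mass = 283.0575 * 6.79 / 1000 = 1.92196043 kg
Cost = 1.92196043 * 179.6 = 345.1841 $


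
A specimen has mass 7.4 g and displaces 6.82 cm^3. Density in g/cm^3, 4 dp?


rho = 7.4 / 6.82 = 1.085 g/cm^3


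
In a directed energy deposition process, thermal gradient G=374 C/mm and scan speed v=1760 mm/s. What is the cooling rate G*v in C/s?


CR = 374 * 1760 = 658240 C/s


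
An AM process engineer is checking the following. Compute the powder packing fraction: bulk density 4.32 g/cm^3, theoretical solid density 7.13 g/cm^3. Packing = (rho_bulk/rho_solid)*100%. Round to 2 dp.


Packing = (4.32/7.13)*100 = 60.59 %


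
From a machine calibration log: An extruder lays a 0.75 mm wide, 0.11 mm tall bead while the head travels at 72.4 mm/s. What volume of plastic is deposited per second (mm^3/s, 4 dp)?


Rate = 0.75 * 0.11 * 72.4 = 5.973 mm^3/s


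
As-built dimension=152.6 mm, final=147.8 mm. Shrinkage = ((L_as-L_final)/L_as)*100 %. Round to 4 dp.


Shrinkage = ((152.6-147.8)/152.6)*100 = 3.1455 %


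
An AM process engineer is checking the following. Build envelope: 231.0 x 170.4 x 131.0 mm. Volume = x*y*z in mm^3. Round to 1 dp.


V = 231.0 * 170.4 * 131.0 = 5156474.4 mm^3


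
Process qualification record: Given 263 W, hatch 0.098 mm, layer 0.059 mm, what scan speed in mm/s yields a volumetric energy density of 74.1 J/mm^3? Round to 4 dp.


v = 263 / (74.1*0.098*0.059) = 613.846 mm/s


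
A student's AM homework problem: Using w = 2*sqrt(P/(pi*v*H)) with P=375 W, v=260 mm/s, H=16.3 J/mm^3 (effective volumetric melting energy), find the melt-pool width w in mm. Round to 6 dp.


w = 2*sqrt(375/(pi*260*16.3)) = 0.335653 mm


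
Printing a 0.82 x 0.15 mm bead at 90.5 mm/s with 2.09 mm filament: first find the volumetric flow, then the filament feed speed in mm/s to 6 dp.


Q = 0.82 * 0.15 * 90.5 = 11.1315 mm^3/s
A_fil = pi*(2.09/2)^2 = 3.43069772 mm^2
v_feed = 11.1315 / 3.43069772 = 3.244675 mm/s


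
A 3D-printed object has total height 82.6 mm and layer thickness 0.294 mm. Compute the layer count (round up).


Layers = ceil(82.6/0.294) = 281


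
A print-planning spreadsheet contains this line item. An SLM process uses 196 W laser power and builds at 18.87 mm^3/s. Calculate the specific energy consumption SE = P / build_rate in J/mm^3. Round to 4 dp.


SE = 196 / 18.87 = 10.3869 J/mm^3


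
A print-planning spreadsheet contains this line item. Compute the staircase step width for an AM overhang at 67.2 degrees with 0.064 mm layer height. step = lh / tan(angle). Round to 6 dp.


step = 0.064 / tan(67.2) = 0.026903 mm


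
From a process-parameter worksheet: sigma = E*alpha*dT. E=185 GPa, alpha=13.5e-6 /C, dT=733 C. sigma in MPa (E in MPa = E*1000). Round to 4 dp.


sigma = 185*1000 * 13.5e-6 * 733 = 1830.6675 MPa


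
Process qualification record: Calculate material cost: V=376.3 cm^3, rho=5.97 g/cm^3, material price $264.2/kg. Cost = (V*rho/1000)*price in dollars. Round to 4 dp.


Mass = 376.3*5.97/1000 = 2.246511 kg
Cost = 2.246511 * 264.2 = 593.5282 $


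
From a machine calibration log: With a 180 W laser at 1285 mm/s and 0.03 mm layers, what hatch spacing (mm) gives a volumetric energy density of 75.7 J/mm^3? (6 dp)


h = 180 / (75.7*1285*0.03) = 0.061681 mm


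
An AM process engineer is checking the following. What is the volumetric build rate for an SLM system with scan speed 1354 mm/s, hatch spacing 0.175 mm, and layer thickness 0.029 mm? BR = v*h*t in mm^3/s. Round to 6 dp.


Rate = 1354 * 0.175 * 0.029 = 6.87155 mm^3/s


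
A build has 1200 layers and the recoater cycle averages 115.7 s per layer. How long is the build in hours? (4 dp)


t = 1200 * 115.7 / 3600 = 38.5667 hrs


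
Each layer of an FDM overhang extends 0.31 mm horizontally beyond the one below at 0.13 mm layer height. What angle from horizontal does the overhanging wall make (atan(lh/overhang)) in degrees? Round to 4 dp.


angle = atan(0.13/0.31) = 22.751 degrees


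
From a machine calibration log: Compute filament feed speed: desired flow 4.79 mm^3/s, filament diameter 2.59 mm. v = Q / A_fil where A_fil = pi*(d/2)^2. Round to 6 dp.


A = pi*(2.59/2)^2 = 5.268529
v = 4.79 / 5.268529 = 0.909172 mm/s


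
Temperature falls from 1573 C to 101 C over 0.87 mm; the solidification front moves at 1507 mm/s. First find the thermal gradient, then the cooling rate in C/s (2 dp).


G = (1573-101)/0.87 = 1691.95402299 C/mm
CR = 1691.95402299 * 1507 = 2549774.71 C/s


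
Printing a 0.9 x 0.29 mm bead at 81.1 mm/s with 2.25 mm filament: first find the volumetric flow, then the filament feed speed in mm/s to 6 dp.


Q = 0.9 * 0.29 * 81.1 = 21.1671 mm^3/s
A_fil = pi*(2.25/2)^2 = 3.9760782 mm^2
v_feed = 21.1671 / 3.9760782 = 5.323613 mm/s


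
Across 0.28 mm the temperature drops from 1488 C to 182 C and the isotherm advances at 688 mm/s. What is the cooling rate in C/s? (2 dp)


G = (1488-182)/0.28 = 4664.28571429 C/mm
CR = 4664.28571429 * 688 = 3209028.57 C/s


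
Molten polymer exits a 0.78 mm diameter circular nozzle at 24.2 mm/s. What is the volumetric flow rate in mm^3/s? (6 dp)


A = pi*(0.78/2)^2 = 0.47783624 mm^2
Q = 0.47783624 * 24.2 = 11.563637 mm^3/s


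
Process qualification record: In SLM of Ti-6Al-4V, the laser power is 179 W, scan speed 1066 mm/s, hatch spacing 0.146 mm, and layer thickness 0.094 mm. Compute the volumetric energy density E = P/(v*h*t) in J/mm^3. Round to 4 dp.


E = 179 / (1066*0.146*0.094) = 12.2353 J/mm^3


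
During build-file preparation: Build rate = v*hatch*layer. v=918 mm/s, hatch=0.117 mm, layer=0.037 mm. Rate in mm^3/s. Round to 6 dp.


Rate = 918 * 0.117 * 0.037 = 3.974022 mm^3/s


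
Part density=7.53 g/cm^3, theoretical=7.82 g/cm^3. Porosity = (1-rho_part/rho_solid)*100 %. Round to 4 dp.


Porosity = (1-7.53/7.82)*100 = 3.7084 %


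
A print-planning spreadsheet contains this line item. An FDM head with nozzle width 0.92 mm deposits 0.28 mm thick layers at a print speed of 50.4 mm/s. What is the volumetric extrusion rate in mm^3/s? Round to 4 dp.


Rate = 0.92 * 0.28 * 50.4 = 12.983 mm^3/s


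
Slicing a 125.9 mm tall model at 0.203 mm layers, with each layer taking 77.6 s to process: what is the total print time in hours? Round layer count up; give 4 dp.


Layers = ceil(125.9/0.203) = 621
t = 621 * 77.6 / 3600 = 13.386 hrs


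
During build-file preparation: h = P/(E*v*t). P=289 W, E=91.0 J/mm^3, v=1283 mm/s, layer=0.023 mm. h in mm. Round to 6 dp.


h = 289 / (91.0*1283*0.023) = 0.107622 mm


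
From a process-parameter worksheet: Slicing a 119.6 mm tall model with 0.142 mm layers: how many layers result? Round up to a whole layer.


Layers = ceil(119.6/0.142) = 843


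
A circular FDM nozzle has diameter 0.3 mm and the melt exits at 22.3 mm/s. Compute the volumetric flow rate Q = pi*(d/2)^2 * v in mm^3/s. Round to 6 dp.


A = pi*(0.3/2)^2 = 0.07068583 mm^2
Q = 0.07068583 * 22.3 = 1.576294 mm^3/s


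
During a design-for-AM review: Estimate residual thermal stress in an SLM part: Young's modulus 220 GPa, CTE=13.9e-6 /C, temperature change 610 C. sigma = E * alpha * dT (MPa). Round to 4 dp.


sigma = 220*1000 * 13.9e-6 * 610 = 1865.38 MPa


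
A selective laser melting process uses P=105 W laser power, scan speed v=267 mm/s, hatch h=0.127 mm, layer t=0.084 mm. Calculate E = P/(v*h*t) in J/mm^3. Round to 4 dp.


E = 105 / (267*0.127*0.084) = 36.8634 J/mm^3


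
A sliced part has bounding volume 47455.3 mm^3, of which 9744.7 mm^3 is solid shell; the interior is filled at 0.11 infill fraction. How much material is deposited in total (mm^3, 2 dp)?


V_infill = (47455.3 - 9744.7) * 0.11 = 4148.17
V_total = 9744.7 + 4148.17 = 13892.87 mm^3


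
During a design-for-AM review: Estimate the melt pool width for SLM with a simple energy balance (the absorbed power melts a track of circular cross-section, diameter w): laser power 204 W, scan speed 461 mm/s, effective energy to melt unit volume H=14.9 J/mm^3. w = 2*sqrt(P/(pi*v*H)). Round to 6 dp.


w = 2*sqrt(204/(pi*461*14.9)) = 0.194458 mm


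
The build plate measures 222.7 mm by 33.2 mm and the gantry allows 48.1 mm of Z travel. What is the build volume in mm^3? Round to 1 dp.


V = 222.7 * 33.2 * 48.1 = 355634.1 mm^3


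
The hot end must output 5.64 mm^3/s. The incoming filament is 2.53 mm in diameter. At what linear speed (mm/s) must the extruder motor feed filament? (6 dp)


A = pi*(2.53/2)^2 = 5.027255
v = 5.64 / 5.027255 = 1.121885 mm/s


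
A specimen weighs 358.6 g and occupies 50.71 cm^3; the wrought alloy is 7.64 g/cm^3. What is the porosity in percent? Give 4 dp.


rho_part = 358.6 / 50.71 = 7.07158351 g/cm^3
Porosity = (1 - 7.07158351/7.64)*100 = 7.44 %


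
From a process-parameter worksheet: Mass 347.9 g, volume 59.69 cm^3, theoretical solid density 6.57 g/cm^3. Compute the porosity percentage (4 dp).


rho_part = 347.9 / 59.69 = 5.82844698 g/cm^3
Porosity = (1 - 5.82844698/6.57)*100 = 11.287 %


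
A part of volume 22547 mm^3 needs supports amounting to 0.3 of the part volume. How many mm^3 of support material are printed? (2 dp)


V_support = 22547 * 0.3 = 6764.1 mm^3


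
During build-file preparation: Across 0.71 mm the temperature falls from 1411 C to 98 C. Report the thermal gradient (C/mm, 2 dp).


G = (1411-98)/0.71 = 1849.3 C/mm


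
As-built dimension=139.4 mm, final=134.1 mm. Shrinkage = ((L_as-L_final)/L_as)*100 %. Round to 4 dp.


Shrinkage = ((139.4-134.1)/139.4)*100 = 3.802 %


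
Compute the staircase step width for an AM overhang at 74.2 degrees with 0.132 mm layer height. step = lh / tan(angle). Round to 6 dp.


step = 0.132 / tan(74.2) = 0.037352 mm


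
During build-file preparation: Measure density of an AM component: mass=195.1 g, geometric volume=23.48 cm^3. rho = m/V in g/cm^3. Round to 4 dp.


rho = 195.1 / 23.48 = 8.3092 g/cm^3


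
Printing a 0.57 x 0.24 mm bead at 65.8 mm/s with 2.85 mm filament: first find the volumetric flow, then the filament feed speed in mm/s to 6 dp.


Q = 0.57 * 0.24 * 65.8 = 9.00144 mm^3/s
A_fil = pi*(2.85/2)^2 = 6.37939658 mm^2
v_feed = 9.00144 / 6.37939658 = 1.411017 mm/s


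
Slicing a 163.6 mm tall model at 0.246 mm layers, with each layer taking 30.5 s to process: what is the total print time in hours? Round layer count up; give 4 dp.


Layers = ceil(163.6/0.246) = 666
t = 666 * 30.5 / 3600 = 5.6425 hrs


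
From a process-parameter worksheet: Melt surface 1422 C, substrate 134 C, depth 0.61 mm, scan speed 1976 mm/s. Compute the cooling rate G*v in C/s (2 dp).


G = (1422-134)/0.61 = 2111.47540984 C/mm
CR = 2111.47540984 * 1976 = 4172275.41 C/s


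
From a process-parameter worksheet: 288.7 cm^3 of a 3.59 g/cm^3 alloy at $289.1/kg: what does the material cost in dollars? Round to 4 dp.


Mass = 288.7*3.59/1000 = 1.036433 kg
Cost = 1.036433 * 289.1 = 299.6328 $


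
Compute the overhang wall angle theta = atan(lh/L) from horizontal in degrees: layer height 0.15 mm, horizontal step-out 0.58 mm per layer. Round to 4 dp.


angle = atan(0.15/0.58) = 14.5002 degrees


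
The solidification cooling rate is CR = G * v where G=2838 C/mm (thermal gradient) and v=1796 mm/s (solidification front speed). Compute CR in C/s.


CR = 2838 * 1796 = 5097048 C/s


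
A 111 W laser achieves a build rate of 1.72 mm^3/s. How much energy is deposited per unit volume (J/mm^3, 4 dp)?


SE = 111 / 1.72 = 64.5349 J/mm^3


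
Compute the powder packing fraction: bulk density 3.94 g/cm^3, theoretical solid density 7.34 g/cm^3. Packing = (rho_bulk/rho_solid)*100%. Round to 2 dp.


Packing = (3.94/7.34)*100 = 53.68 %


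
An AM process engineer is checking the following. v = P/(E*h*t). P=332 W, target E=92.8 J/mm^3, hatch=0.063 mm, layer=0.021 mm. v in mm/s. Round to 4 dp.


v = 332 / (92.8*0.063*0.021) = 2704.1468 mm/s


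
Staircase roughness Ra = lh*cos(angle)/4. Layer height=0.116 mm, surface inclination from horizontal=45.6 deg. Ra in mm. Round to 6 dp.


Ra = 0.116 * cos(45.6) / 4 = 0.02029 mm


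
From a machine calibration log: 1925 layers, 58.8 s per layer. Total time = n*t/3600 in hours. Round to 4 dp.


t = 1925 * 58.8 / 3600 = 31.4417 hrs


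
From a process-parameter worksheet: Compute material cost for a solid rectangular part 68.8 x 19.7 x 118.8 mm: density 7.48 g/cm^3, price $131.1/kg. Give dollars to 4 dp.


V = 68.8 * 19.7 * 118.8 = 161016.768 mm^3 = 161.016768 cm^3
Mass = 161.016768 * 7.48 / 1000 = 1.20440542 kg
Cost = 1.20440542 * 131.1 = 157.8976 $


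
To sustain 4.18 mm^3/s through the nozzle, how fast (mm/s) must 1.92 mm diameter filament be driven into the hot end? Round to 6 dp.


A = pi*(1.92/2)^2 = 2.895292
v = 4.18 / 2.895292 = 1.443723 mm/s


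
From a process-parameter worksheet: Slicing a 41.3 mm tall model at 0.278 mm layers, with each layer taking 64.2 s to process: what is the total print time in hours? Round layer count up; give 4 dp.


Layers = ceil(41.3/0.278) = 149
t = 149 * 64.2 / 3600 = 2.6572 hrs


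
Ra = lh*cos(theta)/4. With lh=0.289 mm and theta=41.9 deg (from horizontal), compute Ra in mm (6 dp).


Ra = 0.289 * cos(41.9) / 4 = 0.053777 mm


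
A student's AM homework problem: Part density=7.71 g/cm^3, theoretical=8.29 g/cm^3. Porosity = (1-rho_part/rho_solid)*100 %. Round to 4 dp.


Porosity = (1-7.71/8.29)*100 = 6.9964 %


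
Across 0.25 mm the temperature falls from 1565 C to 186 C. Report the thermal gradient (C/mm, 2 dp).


G = (1565-186)/0.25 = 5516.0 C/mm


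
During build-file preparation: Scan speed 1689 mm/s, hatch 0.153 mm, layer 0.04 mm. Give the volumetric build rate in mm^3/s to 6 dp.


Rate = 1689 * 0.153 * 0.04 = 10.33668 mm^3/s


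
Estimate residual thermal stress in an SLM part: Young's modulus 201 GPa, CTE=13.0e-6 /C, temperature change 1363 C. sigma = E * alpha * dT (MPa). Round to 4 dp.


sigma = 201*1000 * 13.0e-6 * 1363 = 3561.519 MPa


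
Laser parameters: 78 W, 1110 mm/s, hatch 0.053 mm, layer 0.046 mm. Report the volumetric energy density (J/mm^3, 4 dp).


E = 78 / (1110*0.053*0.046) = 28.8229 J/mm^3


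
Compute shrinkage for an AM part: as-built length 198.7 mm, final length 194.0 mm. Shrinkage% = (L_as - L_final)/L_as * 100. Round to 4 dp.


Shrinkage = ((198.7-194.0)/198.7)*100 = 2.3654 %


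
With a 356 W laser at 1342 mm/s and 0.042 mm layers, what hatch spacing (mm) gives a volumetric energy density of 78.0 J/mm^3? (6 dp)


h = 356 / (78.0*1342*0.042) = 0.080975 mm


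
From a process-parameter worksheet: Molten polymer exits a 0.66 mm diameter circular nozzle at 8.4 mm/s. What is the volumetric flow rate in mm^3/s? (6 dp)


A = pi*(0.66/2)^2 = 0.34211944 mm^2
Q = 0.34211944 * 8.4 = 2.873803 mm^3/s


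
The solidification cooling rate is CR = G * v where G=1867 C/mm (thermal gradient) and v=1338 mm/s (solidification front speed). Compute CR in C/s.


CR = 1867 * 1338 = 2498046 C/s


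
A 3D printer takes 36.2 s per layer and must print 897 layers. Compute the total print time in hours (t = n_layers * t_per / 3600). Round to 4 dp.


t = 897 * 36.2 / 3600 = 9.0198 hrs


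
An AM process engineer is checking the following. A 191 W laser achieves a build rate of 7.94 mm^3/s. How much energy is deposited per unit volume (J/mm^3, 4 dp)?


SE = 191 / 7.94 = 24.0554 J/mm^3


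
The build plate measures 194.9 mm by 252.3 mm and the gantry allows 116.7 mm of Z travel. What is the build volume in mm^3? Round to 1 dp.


V = 194.9 * 252.3 * 116.7 = 5738520.6 mm^3


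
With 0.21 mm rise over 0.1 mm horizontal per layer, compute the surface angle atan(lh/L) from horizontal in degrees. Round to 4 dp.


angle = atan(0.21/0.1) = 64.5367 degrees


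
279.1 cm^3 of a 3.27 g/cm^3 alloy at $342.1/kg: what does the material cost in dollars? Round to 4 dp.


Mass = 279.1*3.27/1000 = 0.912657 kg
Cost = 0.912657 * 342.1 = 312.22 $


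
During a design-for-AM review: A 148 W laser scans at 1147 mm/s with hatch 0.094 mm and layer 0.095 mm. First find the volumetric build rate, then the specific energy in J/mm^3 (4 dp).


Build rate = 1147 * 0.094 * 0.095 = 10.24271 mm^3/s
SE = 148 / 10.24271 = 14.4493 J/mm^3


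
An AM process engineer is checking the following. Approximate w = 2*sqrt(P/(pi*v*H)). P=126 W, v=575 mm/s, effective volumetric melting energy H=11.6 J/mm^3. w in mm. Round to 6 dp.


w = 2*sqrt(126/(pi*575*11.6)) = 0.155088 mm


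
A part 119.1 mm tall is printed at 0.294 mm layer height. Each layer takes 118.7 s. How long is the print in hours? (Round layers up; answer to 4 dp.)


Layers = ceil(119.1/0.294) = 406
t = 406 * 118.7 / 3600 = 13.3867 hrs


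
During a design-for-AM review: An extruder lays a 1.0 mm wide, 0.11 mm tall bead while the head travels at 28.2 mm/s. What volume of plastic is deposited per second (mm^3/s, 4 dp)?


Rate = 1.0 * 0.11 * 28.2 = 3.102 mm^3/s


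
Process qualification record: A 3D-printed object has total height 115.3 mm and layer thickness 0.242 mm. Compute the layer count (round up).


Layers = ceil(115.3/0.242) = 477


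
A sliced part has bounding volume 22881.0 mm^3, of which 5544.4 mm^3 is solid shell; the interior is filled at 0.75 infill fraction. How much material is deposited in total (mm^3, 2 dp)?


V_infill = (22881.0 - 5544.4) * 0.75 = 13002.45
V_total = 5544.4 + 13002.45 = 18546.85 mm^3


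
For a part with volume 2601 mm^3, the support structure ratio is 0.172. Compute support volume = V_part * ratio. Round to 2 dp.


V_support = 2601 * 0.172 = 447.37 mm^3


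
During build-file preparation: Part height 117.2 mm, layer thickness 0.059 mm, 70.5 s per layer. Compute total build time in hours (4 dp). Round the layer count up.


Layers = ceil(117.2/0.059) = 1987
t = 1987 * 70.5 / 3600 = 38.9121 hrs


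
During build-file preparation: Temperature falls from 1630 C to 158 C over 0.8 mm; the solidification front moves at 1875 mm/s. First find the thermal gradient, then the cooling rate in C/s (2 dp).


G = (1630-158)/0.8 = 1840.0 C/mm
CR = 1840.0 * 1875 = 3450000.0 C/s


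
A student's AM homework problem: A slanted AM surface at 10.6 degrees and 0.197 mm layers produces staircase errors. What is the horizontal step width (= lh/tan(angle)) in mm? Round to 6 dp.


step = 0.197 / tan(10.6) = 1.05266 mm


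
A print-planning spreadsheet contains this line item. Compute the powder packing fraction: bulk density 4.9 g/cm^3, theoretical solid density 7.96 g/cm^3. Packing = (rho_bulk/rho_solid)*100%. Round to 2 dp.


Packing = (4.9/7.96)*100 = 61.56 %


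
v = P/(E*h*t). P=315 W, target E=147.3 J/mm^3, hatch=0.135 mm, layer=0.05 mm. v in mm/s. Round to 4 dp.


v = 315 / (147.3*0.135*0.05) = 316.8138 mm/s


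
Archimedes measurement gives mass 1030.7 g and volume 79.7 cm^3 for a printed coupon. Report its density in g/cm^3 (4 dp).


rho = 1030.7 / 79.7 = 12.9322 g/cm^3


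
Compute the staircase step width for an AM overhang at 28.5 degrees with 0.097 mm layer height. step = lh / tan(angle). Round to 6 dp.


step = 0.097 / tan(28.5) = 0.178652 mm


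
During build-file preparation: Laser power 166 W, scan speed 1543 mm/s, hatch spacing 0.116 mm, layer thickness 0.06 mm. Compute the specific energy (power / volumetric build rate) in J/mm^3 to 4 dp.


Build rate = 1543 * 0.116 * 0.06 = 10.73928 mm^3/s
SE = 166 / 10.73928 = 15.4573 J/mm^3


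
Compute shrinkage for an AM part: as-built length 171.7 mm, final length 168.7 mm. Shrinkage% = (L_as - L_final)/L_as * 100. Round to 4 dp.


Shrinkage = ((171.7-168.7)/171.7)*100 = 1.7472 %


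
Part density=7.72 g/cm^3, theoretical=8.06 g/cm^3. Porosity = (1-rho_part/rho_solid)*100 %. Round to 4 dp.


Porosity = (1-7.72/8.06)*100 = 4.2184 %


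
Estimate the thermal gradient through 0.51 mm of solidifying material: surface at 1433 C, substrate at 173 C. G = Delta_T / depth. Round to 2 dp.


G = (1433-173)/0.51 = 2470.59 C/mm


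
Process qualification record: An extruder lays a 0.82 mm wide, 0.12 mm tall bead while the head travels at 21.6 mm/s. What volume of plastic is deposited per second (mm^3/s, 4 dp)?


Rate = 0.82 * 0.12 * 21.6 = 2.1254 mm^3/s


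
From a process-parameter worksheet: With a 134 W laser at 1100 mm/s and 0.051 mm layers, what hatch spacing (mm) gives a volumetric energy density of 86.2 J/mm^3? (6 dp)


h = 134 / (86.2*1100*0.051) = 0.02771 mm


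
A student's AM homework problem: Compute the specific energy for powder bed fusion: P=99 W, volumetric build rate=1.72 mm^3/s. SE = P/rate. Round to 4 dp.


SE = 99 / 1.72 = 57.5581 J/mm^3


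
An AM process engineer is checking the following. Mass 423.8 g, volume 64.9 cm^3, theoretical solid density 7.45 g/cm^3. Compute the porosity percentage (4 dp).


rho_part = 423.8 / 64.9 = 6.53004622 g/cm^3
Porosity = (1 - 6.53004622/7.45)*100 = 12.3484 %


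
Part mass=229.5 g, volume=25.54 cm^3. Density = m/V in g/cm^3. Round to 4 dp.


rho = 229.5 / 25.54 = 8.9859 g/cm^3


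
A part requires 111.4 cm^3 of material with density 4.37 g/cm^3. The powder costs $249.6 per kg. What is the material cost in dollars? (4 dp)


Mass = 111.4*4.37/1000 = 0.486818 kg
Cost = 0.486818 * 249.6 = 121.5098 $


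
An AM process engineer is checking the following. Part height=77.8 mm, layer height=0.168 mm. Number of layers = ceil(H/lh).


Layers = ceil(77.8/0.168) = 464


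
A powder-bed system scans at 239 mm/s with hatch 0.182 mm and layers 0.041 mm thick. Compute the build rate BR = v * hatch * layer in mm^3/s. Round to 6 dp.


Rate = 239 * 0.182 * 0.041 = 1.783418 mm^3/s


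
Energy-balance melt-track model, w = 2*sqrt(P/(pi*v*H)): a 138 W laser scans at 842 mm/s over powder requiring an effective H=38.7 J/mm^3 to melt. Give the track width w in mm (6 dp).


w = 2*sqrt(138/(pi*842*38.7)) = 0.073432 mm


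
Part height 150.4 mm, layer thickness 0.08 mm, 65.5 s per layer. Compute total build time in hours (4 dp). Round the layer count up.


Layers = ceil(150.4/0.08) = 1880
t = 1880 * 65.5 / 3600 = 34.2056 hrs


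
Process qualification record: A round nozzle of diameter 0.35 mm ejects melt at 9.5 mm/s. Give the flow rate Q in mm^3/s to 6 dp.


A = pi*(0.35/2)^2 = 0.09621128 mm^2
Q = 0.09621128 * 9.5 = 0.914007 mm^3/s


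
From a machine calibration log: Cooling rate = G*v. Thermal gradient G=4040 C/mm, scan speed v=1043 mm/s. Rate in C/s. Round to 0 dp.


CR = 4040 * 1043 = 4213720 C/s


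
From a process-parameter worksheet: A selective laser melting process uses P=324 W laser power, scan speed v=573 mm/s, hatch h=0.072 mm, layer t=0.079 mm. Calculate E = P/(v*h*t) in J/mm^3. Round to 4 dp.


E = 324 / (573*0.072*0.079) = 99.4102 J/mm^3


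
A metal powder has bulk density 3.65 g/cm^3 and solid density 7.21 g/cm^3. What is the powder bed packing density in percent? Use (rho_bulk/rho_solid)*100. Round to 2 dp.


Packing = (3.65/7.21)*100 = 50.62 %


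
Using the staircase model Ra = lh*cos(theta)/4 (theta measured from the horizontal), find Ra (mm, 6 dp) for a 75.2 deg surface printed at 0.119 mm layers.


Ra = 0.119 * cos(75.2) / 4 = 0.0076 mm


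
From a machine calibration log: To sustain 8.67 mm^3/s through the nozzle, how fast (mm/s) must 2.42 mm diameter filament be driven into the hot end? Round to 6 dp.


A = pi*(2.42/2)^2 = 4.599606
v = 8.67 / 4.599606 = 1.884944 mm/s


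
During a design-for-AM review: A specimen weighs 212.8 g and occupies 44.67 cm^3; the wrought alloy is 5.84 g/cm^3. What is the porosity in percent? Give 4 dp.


rho_part = 212.8 / 44.67 = 4.7638236 g/cm^3
Porosity = (1 - 4.7638236/5.84)*100 = 18.4277 %


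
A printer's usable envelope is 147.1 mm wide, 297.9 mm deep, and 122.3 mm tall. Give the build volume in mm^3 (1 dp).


V = 147.1 * 297.9 * 122.3 = 5359319.3 mm^3


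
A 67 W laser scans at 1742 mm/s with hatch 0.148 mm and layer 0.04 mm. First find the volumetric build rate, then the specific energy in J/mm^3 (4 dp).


Build rate = 1742 * 0.148 * 0.04 = 10.31264 mm^3/s
SE = 67 / 10.31264 = 6.4969 J/mm^3


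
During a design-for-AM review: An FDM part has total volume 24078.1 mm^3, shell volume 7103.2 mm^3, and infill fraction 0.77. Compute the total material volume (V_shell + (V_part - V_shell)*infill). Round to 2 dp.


V_infill = (24078.1 - 7103.2) * 0.77 = 13070.67
V_total = 7103.2 + 13070.67 = 20173.87 mm^3


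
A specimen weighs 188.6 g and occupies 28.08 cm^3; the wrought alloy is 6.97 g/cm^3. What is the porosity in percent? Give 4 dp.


rho_part = 188.6 / 28.08 = 6.71652422 g/cm^3
Porosity = (1 - 6.71652422/6.97)*100 = 3.6367 %


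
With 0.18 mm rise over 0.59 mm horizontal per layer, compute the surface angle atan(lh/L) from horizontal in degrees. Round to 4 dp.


angle = atan(0.18/0.59) = 16.9661 degrees


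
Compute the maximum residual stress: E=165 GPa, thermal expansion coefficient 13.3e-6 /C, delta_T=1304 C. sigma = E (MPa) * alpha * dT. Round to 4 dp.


sigma = 165*1000 * 13.3e-6 * 1304 = 2861.628 MPa


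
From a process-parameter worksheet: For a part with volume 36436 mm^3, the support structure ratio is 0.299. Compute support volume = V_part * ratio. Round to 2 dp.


V_support = 36436 * 0.299 = 10894.36 mm^3


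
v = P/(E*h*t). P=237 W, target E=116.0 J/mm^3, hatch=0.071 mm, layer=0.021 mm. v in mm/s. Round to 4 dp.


v = 237 / (116.0*0.071*0.021) = 1370.2907 mm/s


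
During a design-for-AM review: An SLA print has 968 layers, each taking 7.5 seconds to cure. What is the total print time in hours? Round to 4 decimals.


t = 968 * 7.5 / 3600 = 2.0167 hrs


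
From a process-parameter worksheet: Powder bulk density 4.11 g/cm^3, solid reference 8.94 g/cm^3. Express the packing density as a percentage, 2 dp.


Packing = (4.11/8.94)*100 = 45.97 %


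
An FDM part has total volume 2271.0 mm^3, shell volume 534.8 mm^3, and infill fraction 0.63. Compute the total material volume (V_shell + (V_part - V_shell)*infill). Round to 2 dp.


V_infill = (2271.0 - 534.8) * 0.63 = 1093.81
V_total = 534.8 + 1093.81 = 1628.61 mm^3


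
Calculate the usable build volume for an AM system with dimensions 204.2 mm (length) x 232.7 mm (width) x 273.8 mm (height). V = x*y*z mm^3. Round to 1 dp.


V = 204.2 * 232.7 * 273.8 = 13010247.7 mm^3


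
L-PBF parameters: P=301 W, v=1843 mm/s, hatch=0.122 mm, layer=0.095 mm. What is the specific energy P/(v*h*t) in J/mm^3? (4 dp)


Build rate = 1843 * 0.122 * 0.095 = 21.36037 mm^3/s
SE = 301 / 21.36037 = 14.0915 J/mm^3


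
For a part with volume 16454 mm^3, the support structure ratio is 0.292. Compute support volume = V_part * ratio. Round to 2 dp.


V_support = 16454 * 0.292 = 4804.57 mm^3


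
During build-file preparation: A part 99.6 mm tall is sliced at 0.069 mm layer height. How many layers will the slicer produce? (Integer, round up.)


Layers = ceil(99.6/0.069) = 1444


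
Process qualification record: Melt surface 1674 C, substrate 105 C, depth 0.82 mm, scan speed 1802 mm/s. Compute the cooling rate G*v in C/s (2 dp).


G = (1674-105)/0.82 = 1913.41463415 C/mm
CR = 1913.41463415 * 1802 = 3447973.17 C/s


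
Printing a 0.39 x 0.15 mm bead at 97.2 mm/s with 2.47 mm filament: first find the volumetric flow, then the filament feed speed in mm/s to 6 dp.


Q = 0.39 * 0.15 * 97.2 = 5.6862 mm^3/s
A_fil = pi*(2.47/2)^2 = 4.79163566 mm^2
v_feed = 5.6862 / 4.79163566 = 1.186693 mm/s


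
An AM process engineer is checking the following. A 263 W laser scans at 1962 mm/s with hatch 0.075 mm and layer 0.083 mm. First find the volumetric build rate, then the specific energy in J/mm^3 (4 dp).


Build rate = 1962 * 0.075 * 0.083 = 12.21345 mm^3/s
SE = 263 / 12.21345 = 21.5336 J/mm^3


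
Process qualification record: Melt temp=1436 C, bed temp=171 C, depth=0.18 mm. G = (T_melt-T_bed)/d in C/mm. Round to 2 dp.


G = (1436-171)/0.18 = 7027.78 C/mm


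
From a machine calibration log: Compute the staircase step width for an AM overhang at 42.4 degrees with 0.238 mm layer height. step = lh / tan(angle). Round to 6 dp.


step = 0.238 / tan(42.4) = 0.260643 mm


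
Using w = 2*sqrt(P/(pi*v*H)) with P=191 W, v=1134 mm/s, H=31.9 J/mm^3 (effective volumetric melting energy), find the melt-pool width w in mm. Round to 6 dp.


w = 2*sqrt(191/(pi*1134*31.9)) = 0.081992 mm


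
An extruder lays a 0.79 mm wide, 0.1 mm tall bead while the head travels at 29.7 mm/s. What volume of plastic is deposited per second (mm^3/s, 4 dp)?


Rate = 0.79 * 0.1 * 29.7 = 2.3463 mm^3/s


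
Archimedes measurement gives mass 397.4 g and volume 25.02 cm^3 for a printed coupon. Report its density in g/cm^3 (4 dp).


rho = 397.4 / 25.02 = 15.8833 g/cm^3


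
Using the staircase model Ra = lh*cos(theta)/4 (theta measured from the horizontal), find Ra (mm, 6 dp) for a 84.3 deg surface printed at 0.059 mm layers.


Ra = 0.059 * cos(84.3) / 4 = 0.001465 mm


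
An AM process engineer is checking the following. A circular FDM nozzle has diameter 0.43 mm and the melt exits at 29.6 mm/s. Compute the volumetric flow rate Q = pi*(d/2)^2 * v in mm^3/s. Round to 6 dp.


A = pi*(0.43/2)^2 = 0.14522012 mm^2
Q = 0.14522012 * 29.6 = 4.298516 mm^3/s


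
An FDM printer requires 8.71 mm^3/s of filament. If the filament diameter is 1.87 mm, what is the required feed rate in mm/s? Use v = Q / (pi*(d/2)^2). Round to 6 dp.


A = pi*(1.87/2)^2 = 2.746459
v = 8.71 / 2.746459 = 3.171356 mm/s


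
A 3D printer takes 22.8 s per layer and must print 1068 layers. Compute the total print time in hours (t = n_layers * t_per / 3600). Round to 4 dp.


t = 1068 * 22.8 / 3600 = 6.764 hrs


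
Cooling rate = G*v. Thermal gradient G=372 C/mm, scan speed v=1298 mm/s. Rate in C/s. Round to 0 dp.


CR = 372 * 1298 = 482856 C/s


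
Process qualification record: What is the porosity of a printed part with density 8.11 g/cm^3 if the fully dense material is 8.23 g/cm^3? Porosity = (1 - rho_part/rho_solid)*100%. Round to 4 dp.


Porosity = (1-8.11/8.23)*100 = 1.4581 %


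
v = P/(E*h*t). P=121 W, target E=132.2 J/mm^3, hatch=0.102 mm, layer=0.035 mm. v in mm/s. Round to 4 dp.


v = 121 / (132.2*0.102*0.035) = 256.3809 mm/s


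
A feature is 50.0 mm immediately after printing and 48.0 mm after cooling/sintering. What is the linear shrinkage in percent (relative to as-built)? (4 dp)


Shrinkage = ((50.0-48.0)/50.0)*100 = 4.0 %


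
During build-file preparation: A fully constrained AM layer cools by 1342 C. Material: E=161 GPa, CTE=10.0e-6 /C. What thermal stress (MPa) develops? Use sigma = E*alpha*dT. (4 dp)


sigma = 161*1000 * 10.0e-6 * 1342 = 2160.62 MPa


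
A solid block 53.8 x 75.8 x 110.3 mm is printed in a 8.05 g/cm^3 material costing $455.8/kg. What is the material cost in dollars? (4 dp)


V = 53.8 * 75.8 * 110.3 = 449807.812 mm^3 = 449.807812 cm^3
Mass = 449.807812 * 8.05 / 1000 = 3.62095289 kg
Cost = 3.62095289 * 455.8 = 1650.4303 $


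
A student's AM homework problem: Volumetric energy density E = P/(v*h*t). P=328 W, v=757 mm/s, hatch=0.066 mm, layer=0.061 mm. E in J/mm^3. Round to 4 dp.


E = 328 / (757*0.066*0.061) = 107.6228 J/mm^3


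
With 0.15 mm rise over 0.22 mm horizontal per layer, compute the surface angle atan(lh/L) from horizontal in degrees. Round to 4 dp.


angle = atan(0.15/0.22) = 34.2869 degrees


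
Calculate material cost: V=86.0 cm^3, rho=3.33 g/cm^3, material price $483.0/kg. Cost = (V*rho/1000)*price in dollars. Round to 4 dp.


Mass = 86.0*3.33/1000 = 0.28638 kg
Cost = 0.28638 * 483.0 = 138.3215 $


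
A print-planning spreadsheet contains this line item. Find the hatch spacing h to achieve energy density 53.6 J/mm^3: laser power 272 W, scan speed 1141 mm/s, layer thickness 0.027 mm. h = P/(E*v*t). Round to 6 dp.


h = 272 / (53.6*1141*0.027) = 0.164723 mm


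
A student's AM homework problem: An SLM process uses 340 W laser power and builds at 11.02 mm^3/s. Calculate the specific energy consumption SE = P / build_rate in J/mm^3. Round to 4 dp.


SE = 340 / 11.02 = 30.853 J/mm^3


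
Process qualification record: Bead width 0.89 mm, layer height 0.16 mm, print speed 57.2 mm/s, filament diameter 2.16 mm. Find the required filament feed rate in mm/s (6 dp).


Q = 0.89 * 0.16 * 57.2 = 8.14528 mm^3/s
A_fil = pi*(2.16/2)^2 = 3.66435367 mm^2
v_feed = 8.14528 / 3.66435367 = 2.222842 mm/s


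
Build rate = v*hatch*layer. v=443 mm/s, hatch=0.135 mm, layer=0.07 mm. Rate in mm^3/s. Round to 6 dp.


Rate = 443 * 0.135 * 0.07 = 4.18635 mm^3/s


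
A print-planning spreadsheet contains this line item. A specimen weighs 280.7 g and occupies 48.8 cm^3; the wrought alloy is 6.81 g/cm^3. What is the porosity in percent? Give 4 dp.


rho_part = 280.7 / 48.8 = 5.75204918 g/cm^3
Porosity = (1 - 5.75204918/6.81)*100 = 15.5353 %


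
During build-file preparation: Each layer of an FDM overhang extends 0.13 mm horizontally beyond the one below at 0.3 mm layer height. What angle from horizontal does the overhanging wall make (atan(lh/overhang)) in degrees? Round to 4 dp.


angle = atan(0.3/0.13) = 66.5713 degrees
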